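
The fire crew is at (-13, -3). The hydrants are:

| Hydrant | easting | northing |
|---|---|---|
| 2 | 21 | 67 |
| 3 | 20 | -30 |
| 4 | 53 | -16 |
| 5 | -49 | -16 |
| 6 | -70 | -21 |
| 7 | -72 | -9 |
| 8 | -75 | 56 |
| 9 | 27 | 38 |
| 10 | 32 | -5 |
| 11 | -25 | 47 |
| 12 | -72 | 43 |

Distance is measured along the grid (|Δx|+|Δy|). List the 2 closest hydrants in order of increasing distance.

Distances from (-13, -3):
2: |34| + |70| = 34 + 70 = 104
3: |33| + |-27| = 33 + 27 = 60
4: |66| + |-13| = 66 + 13 = 79
5: |-36| + |-13| = 36 + 13 = 49
6: |-57| + |-18| = 57 + 18 = 75
7: |-59| + |-6| = 59 + 6 = 65
8: |-62| + |59| = 62 + 59 = 121
9: |40| + |41| = 40 + 41 = 81
10: |45| + |-2| = 45 + 2 = 47
11: |-12| + |50| = 12 + 50 = 62
12: |-59| + |46| = 59 + 46 = 105
Sorted: 10 (47) < 5 (49) < 3 (60) < 11 (62) < …

10, 5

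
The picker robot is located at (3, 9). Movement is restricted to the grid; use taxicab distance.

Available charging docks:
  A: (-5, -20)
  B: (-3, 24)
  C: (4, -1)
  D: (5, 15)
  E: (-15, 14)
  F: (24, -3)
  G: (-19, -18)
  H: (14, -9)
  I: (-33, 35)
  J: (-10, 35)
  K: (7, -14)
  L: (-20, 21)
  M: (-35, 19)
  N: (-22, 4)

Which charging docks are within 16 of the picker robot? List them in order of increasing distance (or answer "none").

Distances from (3, 9):
A: 37
B: 21
C: 11
D: 8
E: 23
F: 33
G: 49
H: 29
I: 62
J: 39
K: 27
L: 35
M: 48
N: 30
Threshold 16: D (8), C (11) are within range.

D, C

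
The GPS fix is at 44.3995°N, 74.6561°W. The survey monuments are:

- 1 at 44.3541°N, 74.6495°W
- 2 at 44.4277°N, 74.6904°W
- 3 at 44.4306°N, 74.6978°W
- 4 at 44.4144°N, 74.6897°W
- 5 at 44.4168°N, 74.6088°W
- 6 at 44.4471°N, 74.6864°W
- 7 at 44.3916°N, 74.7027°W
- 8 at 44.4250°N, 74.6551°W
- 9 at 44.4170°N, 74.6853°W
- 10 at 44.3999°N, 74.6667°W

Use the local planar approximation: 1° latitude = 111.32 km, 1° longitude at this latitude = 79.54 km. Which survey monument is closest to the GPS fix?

10

Distances from 44.3995°N, 74.6561°W:
1: 5.0811 km
2: 4.1591 km
3: 4.7945 km
4: 3.1454 km
5: 4.2265 km
6: 5.8212 km
7: 3.8095 km
8: 2.8398 km
9: 3.0314 km
10: 0.8443 km
Minimum: 10 at 0.8443 km.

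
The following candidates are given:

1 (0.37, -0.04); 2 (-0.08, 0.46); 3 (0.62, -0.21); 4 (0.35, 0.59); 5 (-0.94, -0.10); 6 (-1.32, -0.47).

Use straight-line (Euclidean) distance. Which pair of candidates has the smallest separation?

1 and 3

Pairwise distances:
1–3: √((0.25)² + (-0.17)²) = √(0.0625 + 0.0289) = 0.30
2–4: √((0.43)² + (0.13)²) = √(0.1849 + 0.0169) = 0.45
5–6: √((-0.38)² + (-0.37)²) = √(0.1444 + 0.1369) = 0.53
1–4: √((-0.02)² + (0.63)²) = √(0.0004 + 0.3969) = 0.63
1–2: √((-0.45)² + (0.50)²) = √(0.2025 + 0.2500) = 0.67
3–4: √((-0.27)² + (0.80)²) = √(0.0729 + 0.6400) = 0.84
2–3: √((0.70)² + (-0.67)²) = √(0.4900 + 0.4489) = 0.97
2–5: √((-0.86)² + (-0.56)²) = √(0.7396 + 0.3136) = 1.03
1–5: √((-1.31)² + (-0.06)²) = √(1.7161 + 0.0036) = 1.31
4–5: √((-1.29)² + (-0.69)²) = √(1.6641 + 0.4761) = 1.46
2–6: √((-1.24)² + (-0.93)²) = √(1.5376 + 0.8649) = 1.55
3–5: √((-1.56)² + (0.11)²) = √(2.4336 + 0.0121) = 1.56
1–6: √((-1.69)² + (-0.43)²) = √(2.8561 + 0.1849) = 1.74
3–6: √((-1.94)² + (-0.26)²) = √(3.7636 + 0.0676) = 1.96
4–6: √((-1.67)² + (-1.06)²) = √(2.7889 + 1.1236) = 1.98
Closest pair: 1–3 at 0.30.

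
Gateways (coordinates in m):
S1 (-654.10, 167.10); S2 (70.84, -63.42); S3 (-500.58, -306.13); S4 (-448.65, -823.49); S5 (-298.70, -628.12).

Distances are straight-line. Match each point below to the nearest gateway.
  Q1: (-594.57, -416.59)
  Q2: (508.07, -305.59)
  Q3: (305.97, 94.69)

Q1 at (-594.57, -416.59):
  S1: √((-59.53)² + (583.69)²) = √(3543.8209 + 340694.0161) = 586.72 m
  S2: √((665.41)² + (353.17)²) = √(442770.4681 + 124729.0489) = 753.33 m
  S3: √((93.99)² + (110.46)²) = √(8834.1201 + 12201.4116) = 145.04 m
  S4: √((145.92)² + (-406.90)²) = √(21292.6464 + 165567.6100) = 432.27 m
  S5: √((295.87)² + (-211.53)²) = √(87539.0569 + 44744.9409) = 363.71 m
  → nearest: S3 (145.04 m)
Q2 at (508.07, -305.59):
  S1: √((-1162.17)² + (472.69)²) = √(1350639.1089 + 223435.8361) = 1254.62 m
  S2: √((-437.23)² + (242.17)²) = √(191170.0729 + 58646.3089) = 499.82 m
  S3: √((-1008.65)² + (-0.54)²) = √(1017374.8225 + 0.2916) = 1008.65 m
  S4: √((-956.72)² + (-517.90)²) = √(915313.1584 + 268220.4100) = 1087.90 m
  S5: √((-806.77)² + (-322.53)²) = √(650877.8329 + 104025.6009) = 868.85 m
  → nearest: S2 (499.82 m)
Q3 at (305.97, 94.69):
  S1: √((-960.07)² + (72.41)²) = √(921734.4049 + 5243.2081) = 962.80 m
  S2: √((-235.13)² + (-158.11)²) = √(55286.1169 + 24998.7721) = 283.35 m
  S3: √((-806.55)² + (-400.82)²) = √(650522.9025 + 160656.6724) = 900.66 m
  S4: √((-754.62)² + (-918.18)²) = √(569451.3444 + 843054.5124) = 1188.49 m
  S5: √((-604.67)² + (-722.81)²) = √(365625.8089 + 522454.2961) = 942.38 m
  → nearest: S2 (283.35 m)

Q1→S3; Q2→S2; Q3→S2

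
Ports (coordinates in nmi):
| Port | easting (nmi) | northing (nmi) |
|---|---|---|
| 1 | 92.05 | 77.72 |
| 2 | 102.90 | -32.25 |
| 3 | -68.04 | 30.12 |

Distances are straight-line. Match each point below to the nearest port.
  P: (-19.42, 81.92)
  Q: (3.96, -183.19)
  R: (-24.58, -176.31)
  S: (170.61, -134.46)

P→3; Q→2; R→2; S→2

P at (-19.42, 81.92):
  1: √((111.47)² + (-4.20)²) = √(12425.5609 + 17.6400) = 111.55 nmi
  2: √((122.32)² + (-114.17)²) = √(14962.1824 + 13034.7889) = 167.32 nmi
  3: √((-48.62)² + (-51.80)²) = √(2363.9044 + 2683.2400) = 71.04 nmi
  → nearest: 3 (71.04 nmi)
Q at (3.96, -183.19):
  1: √((88.09)² + (260.91)²) = √(7759.8481 + 68074.0281) = 275.38 nmi
  2: √((98.94)² + (150.94)²) = √(9789.1236 + 22782.8836) = 180.48 nmi
  3: √((-72.00)² + (213.31)²) = √(5184.0000 + 45501.1561) = 225.13 nmi
  → nearest: 2 (180.48 nmi)
R at (-24.58, -176.31):
  1: √((116.63)² + (254.03)²) = √(13602.5569 + 64531.2409) = 279.52 nmi
  2: √((127.48)² + (144.06)²) = √(16251.1504 + 20753.2836) = 192.37 nmi
  3: √((-43.46)² + (206.43)²) = √(1888.7716 + 42613.3449) = 210.96 nmi
  → nearest: 2 (192.37 nmi)
S at (170.61, -134.46):
  1: √((-78.56)² + (212.18)²) = √(6171.6736 + 45020.3524) = 226.26 nmi
  2: √((-67.71)² + (102.21)²) = √(4584.6441 + 10446.8841) = 122.60 nmi
  3: √((-238.65)² + (164.58)²) = √(56953.8225 + 27086.5764) = 289.90 nmi
  → nearest: 2 (122.60 nmi)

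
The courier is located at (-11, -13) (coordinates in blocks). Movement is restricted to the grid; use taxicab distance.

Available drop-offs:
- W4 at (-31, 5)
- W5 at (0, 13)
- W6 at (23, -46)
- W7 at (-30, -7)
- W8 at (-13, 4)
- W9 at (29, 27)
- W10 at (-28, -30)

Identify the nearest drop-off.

Distances from (-11, -13):
W4: |-20| + |18| = 20 + 18 = 38 blocks
W5: |11| + |26| = 11 + 26 = 37 blocks
W6: |34| + |-33| = 34 + 33 = 67 blocks
W7: |-19| + |6| = 19 + 6 = 25 blocks
W8: |-2| + |17| = 2 + 17 = 19 blocks
W9: |40| + |40| = 40 + 40 = 80 blocks
W10: |-17| + |-17| = 17 + 17 = 34 blocks
Minimum: W8 at 19 blocks.

W8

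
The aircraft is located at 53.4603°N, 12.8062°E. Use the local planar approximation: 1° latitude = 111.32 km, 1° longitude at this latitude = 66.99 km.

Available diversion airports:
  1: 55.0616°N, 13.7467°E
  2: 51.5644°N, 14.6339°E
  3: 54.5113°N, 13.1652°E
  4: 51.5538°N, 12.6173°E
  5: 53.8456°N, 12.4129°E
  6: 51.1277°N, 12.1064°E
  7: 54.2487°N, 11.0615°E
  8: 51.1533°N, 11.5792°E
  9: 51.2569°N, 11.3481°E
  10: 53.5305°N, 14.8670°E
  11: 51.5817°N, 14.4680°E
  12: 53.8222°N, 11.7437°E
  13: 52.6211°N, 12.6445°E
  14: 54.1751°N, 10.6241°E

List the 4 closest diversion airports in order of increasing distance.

5, 12, 13, 3

Distances from 53.4603°N, 12.8062°E:
1: 189.0634 km
2: 243.9954 km
3: 119.4435 km
4: 212.6085 km
5: 50.3375 km
6: 263.8629 km
7: 146.1608 km
8: 269.6486 km
9: 264.0161 km
10: 138.2740 km
11: 236.9106 km
12: 81.7873 km
13: 94.0457 km
14: 166.4329 km
Sorted: 5 (50.3375 km) < 12 (81.7873 km) < 13 (94.0457 km) < 3 (119.4435 km) < 10 (138.2740 km) < 7 (146.1608 km) < …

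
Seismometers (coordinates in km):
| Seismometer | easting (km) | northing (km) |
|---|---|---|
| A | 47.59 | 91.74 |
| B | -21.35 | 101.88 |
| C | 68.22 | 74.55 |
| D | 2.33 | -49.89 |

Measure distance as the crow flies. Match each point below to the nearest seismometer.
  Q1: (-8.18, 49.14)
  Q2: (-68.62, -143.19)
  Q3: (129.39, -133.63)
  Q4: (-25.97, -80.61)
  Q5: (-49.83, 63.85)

Q1 at (-8.18, 49.14):
  A: 70.18 km
  B: 54.36 km
  C: 80.51 km
  D: 99.59 km
  → nearest: B (54.36 km)
Q2 at (-68.62, -143.19):
  A: 262.10 km
  B: 249.59 km
  C: 257.17 km
  D: 117.21 km
  → nearest: D (117.21 km)
Q3 at (129.39, -133.63):
  A: 239.76 km
  B: 279.62 km
  C: 216.98 km
  D: 152.17 km
  → nearest: D (152.17 km)
Q4 at (-25.97, -80.61):
  A: 187.39 km
  B: 182.55 km
  C: 181.51 km
  D: 41.77 km
  → nearest: D (41.77 km)
Q5 at (-49.83, 63.85):
  A: 101.33 km
  B: 47.51 km
  C: 118.53 km
  D: 125.13 km
  → nearest: B (47.51 km)

Q1→B; Q2→D; Q3→D; Q4→D; Q5→B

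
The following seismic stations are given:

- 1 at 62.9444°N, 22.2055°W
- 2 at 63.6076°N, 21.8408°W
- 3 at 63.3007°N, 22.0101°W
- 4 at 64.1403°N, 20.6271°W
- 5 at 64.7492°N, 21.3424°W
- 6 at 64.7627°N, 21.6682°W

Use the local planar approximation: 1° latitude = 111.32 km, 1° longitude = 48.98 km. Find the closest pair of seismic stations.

5 and 6

Pairwise distances:
1–2: √((0.6632·111.32)² + (0.3647·48.98)²) = √(5450.488534 + 319.086983) = 75.9577 km
1–3: √((0.3563·111.32)² + (0.1954·48.98)²) = √(1573.178636 + 91.598145) = 40.8017 km
1–4: √((1.1959·111.32)² + (1.5784·48.98)²) = √(17722.954687 + 5976.841048) = 153.9474 km
1–5: √((1.8048·111.32)² + (0.8631·48.98)²) = √(40364.963112 + 1787.145018) = 205.3098 km
1–6: √((1.8183·111.32)² + (0.5373·48.98)²) = √(40971.085722 + 692.582068) = 204.1168 km
2–3: √((-0.3069·111.32)² + (-0.1693·48.98)²) = √(1167.186275 + 68.762471) = 35.1561 km
2–4: √((0.5327·111.32)² + (1.2137·48.98)²) = √(3516.509450 + 3533.948900) = 83.9670 km
2–5: √((1.1416·111.32)² + (0.4984·48.98)²) = √(16150.066522 + 595.927777) = 129.4063 km
2–6: √((1.1551·111.32)² + (0.1726·48.98)²) = √(16534.290474 + 71.469237) = 128.8633 km
3–4: √((0.8396·111.32)² + (1.3830·48.98)²) = √(8735.570140 + 4588.618184) = 115.4304 km
3–5: √((1.4485·111.32)² + (0.6677·48.98)²) = √(26000.601459 + 1069.548084) = 164.5301 km
3–6: √((1.4620·111.32)² + (0.3419·48.98)²) = √(26487.510420 + 280.437291) = 163.6091 km
4–5: √((0.6089·111.32)² + (-0.7153·48.98)²) = √(4594.500926 + 1227.478833) = 76.3019 km
4–6: √((0.6224·111.32)² + (-1.0411·48.98)²) = √(4800.489933 + 2600.294004) = 86.0278 km
5–6: √((0.0135·111.32)² + (-0.3258·48.98)²) = √(2.258468 + 254.647679) = 16.0283 km
Closest pair: 5–6 at 16.0283 km.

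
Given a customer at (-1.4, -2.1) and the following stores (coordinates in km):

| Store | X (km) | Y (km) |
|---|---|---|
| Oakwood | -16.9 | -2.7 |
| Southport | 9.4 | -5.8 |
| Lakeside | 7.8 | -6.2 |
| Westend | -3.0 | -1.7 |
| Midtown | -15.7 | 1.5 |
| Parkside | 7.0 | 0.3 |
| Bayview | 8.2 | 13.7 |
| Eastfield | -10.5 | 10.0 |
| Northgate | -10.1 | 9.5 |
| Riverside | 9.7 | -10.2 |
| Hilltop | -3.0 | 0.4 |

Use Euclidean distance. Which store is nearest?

Distances from (-1.4, -2.1):
Oakwood: 15.5 km
Southport: 11.4 km
Lakeside: 10.1 km
Westend: 1.6 km
Midtown: 14.7 km
Parkside: 8.7 km
Bayview: 18.5 km
Eastfield: 15.1 km
Northgate: 14.5 km
Riverside: 13.7 km
Hilltop: 3.0 km
Minimum: Westend at 1.6 km.

Westend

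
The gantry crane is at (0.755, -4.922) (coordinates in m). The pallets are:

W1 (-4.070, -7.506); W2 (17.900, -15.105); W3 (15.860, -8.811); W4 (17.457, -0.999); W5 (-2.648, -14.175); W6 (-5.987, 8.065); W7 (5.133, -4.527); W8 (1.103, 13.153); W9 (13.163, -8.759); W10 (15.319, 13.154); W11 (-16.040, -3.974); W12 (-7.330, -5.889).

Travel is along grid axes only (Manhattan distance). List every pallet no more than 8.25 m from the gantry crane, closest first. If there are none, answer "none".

W7, W1

Distances from (0.755, -4.922):
W1: 7.409 m
W2: 27.328 m
W3: 18.994 m
W4: 20.625 m
W5: 12.656 m
W6: 19.729 m
W7: 4.773 m
W8: 18.423 m
W9: 16.245 m
W10: 32.640 m
W11: 17.743 m
W12: 9.052 m
Threshold 8.25 m: W7 (4.773 m), W1 (7.409 m) are within range.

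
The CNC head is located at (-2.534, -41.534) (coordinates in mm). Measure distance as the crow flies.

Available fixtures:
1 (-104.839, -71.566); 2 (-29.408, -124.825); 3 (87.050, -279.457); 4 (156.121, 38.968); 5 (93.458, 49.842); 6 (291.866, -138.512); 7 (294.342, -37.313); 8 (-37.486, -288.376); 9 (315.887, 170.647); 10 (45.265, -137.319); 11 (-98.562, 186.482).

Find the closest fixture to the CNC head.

2

Distances from (-2.534, -41.534):
1: √((-102.305)² + (-30.032)²) = √(10466.31302 + 901.92102) = 106.622 mm
2: √((-26.874)² + (-83.291)²) = √(722.21188 + 6937.39068) = 87.519 mm
3: √((89.584)² + (-237.923)²) = √(8025.29306 + 56607.35393) = 254.230 mm
4: √((158.655)² + (80.502)²) = √(25171.40903 + 6480.57200) = 177.910 mm
5: √((95.992)² + (91.376)²) = √(9214.46406 + 8349.57338) = 132.529 mm
6: √((294.400)² + (-96.978)²) = √(86671.36000 + 9404.73248) = 309.961 mm
7: √((296.876)² + (4.221)²) = √(88135.35938 + 17.81684) = 296.906 mm
8: √((-34.952)² + (-246.842)²) = √(1221.64230 + 60930.97296) = 249.304 mm
9: √((318.421)² + (212.181)²) = √(101391.93324 + 45020.77676) = 382.639 mm
10: √((47.799)² + (-95.785)²) = √(2284.74440 + 9174.76622) = 107.049 mm
11: √((-96.028)² + (228.016)²) = √(9221.37678 + 51991.29626) = 247.412 mm
Minimum: 2 at 87.519 mm.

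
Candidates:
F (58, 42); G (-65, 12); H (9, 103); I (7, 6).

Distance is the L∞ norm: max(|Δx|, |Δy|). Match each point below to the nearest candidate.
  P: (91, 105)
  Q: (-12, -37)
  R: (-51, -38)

P at (91, 105):
  F: max(|-33|, |-63|) = 63
  G: max(|-156|, |-93|) = 156
  H: max(|-82|, |-2|) = 82
  I: max(|-84|, |-99|) = 99
  → nearest: F (63)
Q at (-12, -37):
  F: max(|70|, |79|) = 79
  G: max(|-53|, |49|) = 53
  H: max(|21|, |140|) = 140
  I: max(|19|, |43|) = 43
  → nearest: I (43)
R at (-51, -38):
  F: max(|109|, |80|) = 109
  G: max(|-14|, |50|) = 50
  H: max(|60|, |141|) = 141
  I: max(|58|, |44|) = 58
  → nearest: G (50)

P→F; Q→I; R→G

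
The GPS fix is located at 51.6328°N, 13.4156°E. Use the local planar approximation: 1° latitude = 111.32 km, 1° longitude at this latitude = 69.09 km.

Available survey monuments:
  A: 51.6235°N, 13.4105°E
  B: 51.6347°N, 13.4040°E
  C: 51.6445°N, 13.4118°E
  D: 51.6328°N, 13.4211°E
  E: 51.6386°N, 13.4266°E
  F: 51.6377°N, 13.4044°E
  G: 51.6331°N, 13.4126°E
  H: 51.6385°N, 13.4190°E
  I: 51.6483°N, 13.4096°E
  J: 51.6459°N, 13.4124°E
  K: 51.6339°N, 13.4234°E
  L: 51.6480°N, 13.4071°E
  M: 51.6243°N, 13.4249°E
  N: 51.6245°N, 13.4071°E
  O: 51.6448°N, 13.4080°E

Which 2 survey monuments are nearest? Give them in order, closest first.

Distances from 51.6328°N, 13.4156°E:
A: 1.0936 km
B: 0.8289 km
C: 1.3286 km
D: 0.3800 km
E: 0.9972 km
F: 0.9467 km
G: 0.2099 km
H: 0.6766 km
I: 1.7746 km
J: 1.4750 km
K: 0.5526 km
L: 1.7911 km
M: 1.1438 km
N: 1.0948 km
O: 1.4353 km
Sorted: G (0.2099 km) < D (0.3800 km) < K (0.5526 km) < H (0.6766 km) < …

G, D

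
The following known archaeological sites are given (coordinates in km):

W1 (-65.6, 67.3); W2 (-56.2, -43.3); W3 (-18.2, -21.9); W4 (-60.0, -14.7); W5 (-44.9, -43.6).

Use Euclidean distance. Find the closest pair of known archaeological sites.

Pairwise distances:
W1–W2: √((9.4)² + (-110.6)²) = √(88.360 + 12232.360) = 111.0 km
W1–W3: √((47.4)² + (-89.2)²) = √(2246.760 + 7956.640) = 101.0 km
W1–W4: √((5.6)² + (-82.0)²) = √(31.360 + 6724.000) = 82.2 km
W1–W5: √((20.7)² + (-110.9)²) = √(428.490 + 12298.810) = 112.8 km
W2–W3: √((38.0)² + (21.4)²) = √(1444.000 + 457.960) = 43.6 km
W2–W4: √((-3.8)² + (28.6)²) = √(14.440 + 817.960) = 28.9 km
W2–W5: √((11.3)² + (-0.3)²) = √(127.690 + 0.090) = 11.3 km
W3–W4: √((-41.8)² + (7.2)²) = √(1747.240 + 51.840) = 42.4 km
W3–W5: √((-26.7)² + (-21.7)²) = √(712.890 + 470.890) = 34.4 km
W4–W5: √((15.1)² + (-28.9)²) = √(228.010 + 835.210) = 32.6 km
Closest pair: W2–W5 at 11.3 km.

W2 and W5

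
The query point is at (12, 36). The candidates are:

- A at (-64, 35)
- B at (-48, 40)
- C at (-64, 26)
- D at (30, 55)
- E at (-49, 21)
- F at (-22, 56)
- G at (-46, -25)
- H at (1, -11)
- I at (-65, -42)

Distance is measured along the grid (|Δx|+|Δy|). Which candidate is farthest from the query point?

I

Distances from (12, 36):
A: 77
B: 64
C: 86
D: 37
E: 76
F: 54
G: 119
H: 58
I: 155
Maximum: I at 155.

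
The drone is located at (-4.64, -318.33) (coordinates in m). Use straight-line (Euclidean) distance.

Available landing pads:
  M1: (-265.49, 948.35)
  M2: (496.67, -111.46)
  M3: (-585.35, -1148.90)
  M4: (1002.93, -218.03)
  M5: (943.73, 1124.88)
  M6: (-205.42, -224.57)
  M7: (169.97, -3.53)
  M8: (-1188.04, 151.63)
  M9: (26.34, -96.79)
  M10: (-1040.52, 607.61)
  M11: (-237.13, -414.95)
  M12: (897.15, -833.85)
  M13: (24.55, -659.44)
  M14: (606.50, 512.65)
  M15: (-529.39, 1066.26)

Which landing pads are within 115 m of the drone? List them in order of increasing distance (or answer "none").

Distances from (-4.64, -318.33):
M1: 1293.26 m
M2: 542.32 m
M3: 1013.44 m
M4: 1012.55 m
M5: 1726.92 m
M6: 221.59 m
M7: 359.98 m
M8: 1273.30 m
M9: 223.70 m
M10: 1389.39 m
M11: 251.77 m
M12: 1038.74 m
M13: 342.36 m
M14: 1031.51 m
M15: 1480.69 m
Threshold 115 m: none within range.

none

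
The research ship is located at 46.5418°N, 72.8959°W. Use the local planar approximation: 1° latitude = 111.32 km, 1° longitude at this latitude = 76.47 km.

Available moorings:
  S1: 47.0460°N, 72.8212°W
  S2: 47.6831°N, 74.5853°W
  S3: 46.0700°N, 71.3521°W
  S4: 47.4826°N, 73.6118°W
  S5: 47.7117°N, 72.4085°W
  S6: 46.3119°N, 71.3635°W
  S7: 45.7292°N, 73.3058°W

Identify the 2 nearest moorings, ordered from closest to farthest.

Distances from 46.5418°N, 72.8959°W:
S1: 56.4175 km
S2: 181.1939 km
S3: 129.2102 km
S4: 118.1751 km
S5: 135.4617 km
S6: 119.9447 km
S7: 95.7355 km
Sorted: S1 (56.4175 km) < S7 (95.7355 km) < S4 (118.1751 km) < S6 (119.9447 km) < …

S1, S7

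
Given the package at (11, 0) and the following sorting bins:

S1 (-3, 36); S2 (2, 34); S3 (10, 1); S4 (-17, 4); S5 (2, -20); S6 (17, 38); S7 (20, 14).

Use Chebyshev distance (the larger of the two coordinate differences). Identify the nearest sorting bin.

Distances from (11, 0):
S1: max(|-14|, |36|) = 36
S2: max(|-9|, |34|) = 34
S3: max(|-1|, |1|) = 1
S4: max(|-28|, |4|) = 28
S5: max(|-9|, |-20|) = 20
S6: max(|6|, |38|) = 38
S7: max(|9|, |14|) = 14
Minimum: S3 at 1.

S3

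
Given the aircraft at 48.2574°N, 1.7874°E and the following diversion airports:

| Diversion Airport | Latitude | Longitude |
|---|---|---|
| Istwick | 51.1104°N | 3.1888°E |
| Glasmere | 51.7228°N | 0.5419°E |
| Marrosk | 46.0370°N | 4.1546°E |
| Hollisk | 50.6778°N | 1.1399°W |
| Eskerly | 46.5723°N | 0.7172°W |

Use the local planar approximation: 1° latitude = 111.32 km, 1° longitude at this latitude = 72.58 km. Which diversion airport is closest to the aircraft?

Distances from 48.2574°N, 1.7874°E:
Istwick: √((2.8530·111.32)² + (1.4014·72.58)²) = √(100867.193808 + 10345.658866) = 333.4859 km
Glasmere: √((3.4654·111.32)² + (-1.2455·72.58)²) = √(148817.202888 + 8171.868915) = 396.2185 km
Marrosk: √((-2.2204·111.32)² + (2.3672·72.58)²) = √(61095.445032 + 29519.148923) = 301.0226 km
Hollisk: √((2.4204·111.32)² + (-2.9273·72.58)²) = √(72597.335922 + 45140.710787) = 343.1298 km
Eskerly: √((-1.6851·111.32)² + (-2.5046·72.58)²) = √(35188.256782 + 33045.374665) = 261.2157 km
Minimum: Eskerly at 261.2157 km.

Eskerly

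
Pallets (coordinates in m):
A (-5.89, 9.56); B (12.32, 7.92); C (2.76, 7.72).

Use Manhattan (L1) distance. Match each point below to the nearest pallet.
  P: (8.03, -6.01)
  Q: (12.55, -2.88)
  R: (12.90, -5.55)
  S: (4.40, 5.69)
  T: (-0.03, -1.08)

P→B; Q→B; R→B; S→C; T→C

P at (8.03, -6.01):
  A: |-13.92| + |15.57| = 13.92 + 15.57 = 29.49 m
  B: |4.29| + |13.93| = 4.29 + 13.93 = 18.22 m
  C: |-5.27| + |13.73| = 5.27 + 13.73 = 19.00 m
  → nearest: B (18.22 m)
Q at (12.55, -2.88):
  A: |-18.44| + |12.44| = 18.44 + 12.44 = 30.88 m
  B: |-0.23| + |10.80| = 0.23 + 10.80 = 11.03 m
  C: |-9.79| + |10.60| = 9.79 + 10.60 = 20.39 m
  → nearest: B (11.03 m)
R at (12.90, -5.55):
  A: |-18.79| + |15.11| = 18.79 + 15.11 = 33.90 m
  B: |-0.58| + |13.47| = 0.58 + 13.47 = 14.05 m
  C: |-10.14| + |13.27| = 10.14 + 13.27 = 23.41 m
  → nearest: B (14.05 m)
S at (4.40, 5.69):
  A: |-10.29| + |3.87| = 10.29 + 3.87 = 14.16 m
  B: |7.92| + |2.23| = 7.92 + 2.23 = 10.15 m
  C: |-1.64| + |2.03| = 1.64 + 2.03 = 3.67 m
  → nearest: C (3.67 m)
T at (-0.03, -1.08):
  A: |-5.86| + |10.64| = 5.86 + 10.64 = 16.50 m
  B: |12.35| + |9.00| = 12.35 + 9.00 = 21.35 m
  C: |2.79| + |8.80| = 2.79 + 8.80 = 11.59 m
  → nearest: C (11.59 m)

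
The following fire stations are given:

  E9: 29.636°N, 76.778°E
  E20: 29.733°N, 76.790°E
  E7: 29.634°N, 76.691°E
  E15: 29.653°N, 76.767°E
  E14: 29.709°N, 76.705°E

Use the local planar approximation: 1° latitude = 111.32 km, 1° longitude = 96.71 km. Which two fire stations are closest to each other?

Pairwise distances:
E9–E15: 2.171 km
E7–E15: 7.648 km
E9–E7: 8.417 km
E7–E14: 8.458 km
E20–E14: 8.644 km
E15–E14: 8.650 km
E20–E15: 9.179 km
E9–E14: 10.765 km
E9–E20: 10.860 km
E20–E7: 14.599 km
Closest pair: E9–E15 at 2.171 km.

E9 and E15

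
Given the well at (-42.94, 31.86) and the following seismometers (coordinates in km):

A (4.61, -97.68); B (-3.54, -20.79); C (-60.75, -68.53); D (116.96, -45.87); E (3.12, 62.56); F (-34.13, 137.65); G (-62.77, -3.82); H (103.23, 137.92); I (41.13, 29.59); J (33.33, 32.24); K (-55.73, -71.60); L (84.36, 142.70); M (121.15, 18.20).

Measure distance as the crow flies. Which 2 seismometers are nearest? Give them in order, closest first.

Distances from (-42.94, 31.86):
A: 137.99 km
B: 65.76 km
C: 101.96 km
D: 177.79 km
E: 55.35 km
F: 106.16 km
G: 40.82 km
H: 180.59 km
I: 84.10 km
J: 76.27 km
K: 104.25 km
L: 168.79 km
M: 164.66 km
Sorted: G (40.82 km) < E (55.35 km) < B (65.76 km) < J (76.27 km) < …

G, E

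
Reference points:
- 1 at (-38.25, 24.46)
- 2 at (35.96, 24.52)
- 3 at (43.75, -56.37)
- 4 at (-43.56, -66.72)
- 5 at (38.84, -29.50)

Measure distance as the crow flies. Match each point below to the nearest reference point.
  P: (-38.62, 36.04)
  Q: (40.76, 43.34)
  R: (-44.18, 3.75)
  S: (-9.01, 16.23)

P at (-38.62, 36.04):
  1: √((0.37)² + (-11.58)²) = √(0.1369 + 134.0964) = 11.59
  2: √((74.58)² + (-11.52)²) = √(5562.1764 + 132.7104) = 75.46
  3: √((82.37)² + (-92.41)²) = √(6784.8169 + 8539.6081) = 123.79
  4: √((-4.94)² + (-102.76)²) = √(24.4036 + 10559.6176) = 102.88
  5: √((77.46)² + (-65.54)²) = √(6000.0516 + 4295.4916) = 101.47
  → nearest: 1 (11.59)
Q at (40.76, 43.34):
  1: √((-79.01)² + (-18.88)²) = √(6242.5801 + 356.4544) = 81.23
  2: √((-4.80)² + (-18.82)²) = √(23.0400 + 354.1924) = 19.42
  3: √((2.99)² + (-99.71)²) = √(8.9401 + 9942.0841) = 99.75
  4: √((-84.32)² + (-110.06)²) = √(7109.8624 + 12113.2036) = 138.65
  5: √((-1.92)² + (-72.84)²) = √(3.6864 + 5305.6656) = 72.87
  → nearest: 2 (19.42)
R at (-44.18, 3.75):
  1: √((5.93)² + (20.71)²) = √(35.1649 + 428.9041) = 21.54
  2: √((80.14)² + (20.77)²) = √(6422.4196 + 431.3929) = 82.79
  3: √((87.93)² + (-60.12)²) = √(7731.6849 + 3614.4144) = 106.52
  4: √((0.62)² + (-70.47)²) = √(0.3844 + 4966.0209) = 70.47
  5: √((83.02)² + (-33.25)²) = √(6892.3204 + 1105.5625) = 89.43
  → nearest: 1 (21.54)
S at (-9.01, 16.23):
  1: √((-29.24)² + (8.23)²) = √(854.9776 + 67.7329) = 30.38
  2: √((44.97)² + (8.29)²) = √(2022.3009 + 68.7241) = 45.73
  3: √((52.76)² + (-72.60)²) = √(2783.6176 + 5270.7600) = 89.75
  4: √((-34.55)² + (-82.95)²) = √(1193.7025 + 6880.7025) = 89.86
  5: √((47.85)² + (-45.73)²) = √(2289.6225 + 2091.2329) = 66.19
  → nearest: 1 (30.38)

P→1; Q→2; R→1; S→1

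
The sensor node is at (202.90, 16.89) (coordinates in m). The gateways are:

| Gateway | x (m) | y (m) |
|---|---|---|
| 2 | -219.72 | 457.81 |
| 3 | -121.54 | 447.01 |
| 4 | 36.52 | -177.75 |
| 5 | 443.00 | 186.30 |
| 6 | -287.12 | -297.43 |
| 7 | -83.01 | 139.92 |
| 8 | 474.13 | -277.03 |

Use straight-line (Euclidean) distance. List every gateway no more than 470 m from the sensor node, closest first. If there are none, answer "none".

Distances from (202.90, 16.89):
2: 610.75 m
3: 538.76 m
4: 256.06 m
5: 293.85 m
6: 582.17 m
7: 311.26 m
8: 399.94 m
Threshold 470 m: 4 (256.06 m), 5 (293.85 m), 7 (311.26 m), 8 (399.94 m) are within range.

4, 5, 7, 8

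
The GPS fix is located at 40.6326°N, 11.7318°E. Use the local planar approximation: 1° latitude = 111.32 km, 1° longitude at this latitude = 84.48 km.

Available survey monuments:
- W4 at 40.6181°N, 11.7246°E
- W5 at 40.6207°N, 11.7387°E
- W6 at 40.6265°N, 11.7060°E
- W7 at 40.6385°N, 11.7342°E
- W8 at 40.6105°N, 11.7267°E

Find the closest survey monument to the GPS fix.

W7

Distances from 40.6326°N, 11.7318°E:
W4: 1.7249 km
W5: 1.4473 km
W6: 2.2829 km
W7: 0.6874 km
W8: 2.4976 km
Minimum: W7 at 0.6874 km.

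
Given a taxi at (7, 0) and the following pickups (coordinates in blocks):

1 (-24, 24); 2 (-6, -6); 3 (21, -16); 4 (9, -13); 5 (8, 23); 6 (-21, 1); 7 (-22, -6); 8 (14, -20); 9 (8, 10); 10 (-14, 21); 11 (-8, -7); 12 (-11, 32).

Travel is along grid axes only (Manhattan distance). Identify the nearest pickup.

9

Distances from (7, 0):
1: 55 blocks
2: 19 blocks
3: 30 blocks
4: 15 blocks
5: 24 blocks
6: 29 blocks
7: 35 blocks
8: 27 blocks
9: 11 blocks
10: 42 blocks
11: 22 blocks
12: 50 blocks
Minimum: 9 at 11 blocks.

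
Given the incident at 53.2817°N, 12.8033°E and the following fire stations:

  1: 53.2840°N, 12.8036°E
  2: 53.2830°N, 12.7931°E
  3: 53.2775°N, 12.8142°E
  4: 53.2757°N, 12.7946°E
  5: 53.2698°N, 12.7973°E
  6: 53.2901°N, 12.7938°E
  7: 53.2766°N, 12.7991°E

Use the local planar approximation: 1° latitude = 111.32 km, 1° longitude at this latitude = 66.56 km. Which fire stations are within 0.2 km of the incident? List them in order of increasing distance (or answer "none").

Distances from 53.2817°N, 12.8033°E:
1: √((0.0023·111.32)² + (0.0003·66.56)²) = √(0.065554 + 0.000399) = 0.2568 km
2: √((0.0013·111.32)² + (-0.0102·66.56)²) = √(0.020943 + 0.460922) = 0.6942 km
3: √((-0.0042·111.32)² + (0.0109·66.56)²) = √(0.218597 + 0.526356) = 0.8631 km
4: √((-0.0060·111.32)² + (-0.0087·66.56)²) = √(0.446117 + 0.335324) = 0.8840 km
5: √((-0.0119·111.32)² + (-0.0060·66.56)²) = √(1.754851 + 0.159488) = 1.3836 km
6: √((0.0084·111.32)² + (-0.0095·66.56)²) = √(0.874390 + 0.399829) = 1.1288 km
7: √((-0.0051·111.32)² + (-0.0042·66.56)²) = √(0.322320 + 0.078149) = 0.6328 km
Threshold 0.2 km: none within range.

none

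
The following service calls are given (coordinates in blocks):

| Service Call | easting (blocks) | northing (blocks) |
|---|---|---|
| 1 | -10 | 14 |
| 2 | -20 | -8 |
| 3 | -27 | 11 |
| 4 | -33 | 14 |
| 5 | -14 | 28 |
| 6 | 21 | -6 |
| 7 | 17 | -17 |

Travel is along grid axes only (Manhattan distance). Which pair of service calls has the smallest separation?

Pairwise distances:
1–2: 32 blocks
1–3: 20 blocks
1–4: 23 blocks
1–5: 18 blocks
1–6: 51 blocks
1–7: 58 blocks
2–3: 26 blocks
2–4: 35 blocks
2–5: 42 blocks
2–6: 43 blocks
2–7: 46 blocks
3–4: 9 blocks
3–5: 30 blocks
3–6: 65 blocks
3–7: 72 blocks
4–5: 33 blocks
4–6: 74 blocks
4–7: 81 blocks
5–6: 69 blocks
5–7: 76 blocks
6–7: 15 blocks
Closest pair: 3–4 at 9 blocks.

3 and 4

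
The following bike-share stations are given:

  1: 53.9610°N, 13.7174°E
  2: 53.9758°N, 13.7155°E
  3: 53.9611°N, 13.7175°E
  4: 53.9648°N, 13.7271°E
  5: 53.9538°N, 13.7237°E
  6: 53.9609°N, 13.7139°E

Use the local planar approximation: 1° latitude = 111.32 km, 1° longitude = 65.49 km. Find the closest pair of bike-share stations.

Pairwise distances:
1–2: √((0.0148·111.32)² + (-0.0019·65.49)²) = √(2.714375 + 0.015483) = 1.6522 km
1–3: √((0.0001·111.32)² + (0.0001·65.49)²) = √(0.000124 + 0.000043) = 0.0129 km
1–4: √((0.0038·111.32)² + (0.0097·65.49)²) = √(0.178943 + 0.403546) = 0.7632 km
1–5: √((-0.0072·111.32)² + (0.0063·65.49)²) = √(0.642409 + 0.170228) = 0.9015 km
1–6: √((-0.0001·111.32)² + (-0.0035·65.49)²) = √(0.000124 + 0.052540) = 0.2295 km
2–3: √((-0.0147·111.32)² + (0.0020·65.49)²) = √(2.677818 + 0.017156) = 1.6416 km
2–4: √((-0.0110·111.32)² + (0.0116·65.49)²) = √(1.499449 + 0.577120) = 1.4410 km
2–5: √((-0.0220·111.32)² + (0.0082·65.49)²) = √(5.997797 + 0.288388) = 2.5072 km
2–6: √((-0.0149·111.32)² + (-0.0016·65.49)²) = √(2.751180 + 0.010980) = 1.6620 km
3–4: √((0.0037·111.32)² + (0.0096·65.49)²) = √(0.169648 + 0.395269) = 0.7516 km
3–5: √((-0.0073·111.32)² + (0.0062·65.49)²) = √(0.660377 + 0.164867) = 0.9084 km
3–6: √((-0.0002·111.32)² + (-0.0036·65.49)²) = √(0.000496 + 0.055585) = 0.2368 km
4–5: √((-0.0110·111.32)² + (-0.0034·65.49)²) = √(1.499449 + 0.049580) = 1.2446 km
4–6: √((-0.0039·111.32)² + (-0.0132·65.49)²) = √(0.188484 + 0.747305) = 0.9674 km
5–6: √((0.0071·111.32)² + (-0.0098·65.49)²) = √(0.624688 + 0.411910) = 1.0181 km
Closest pair: 1–3 at 0.0129 km.

1 and 3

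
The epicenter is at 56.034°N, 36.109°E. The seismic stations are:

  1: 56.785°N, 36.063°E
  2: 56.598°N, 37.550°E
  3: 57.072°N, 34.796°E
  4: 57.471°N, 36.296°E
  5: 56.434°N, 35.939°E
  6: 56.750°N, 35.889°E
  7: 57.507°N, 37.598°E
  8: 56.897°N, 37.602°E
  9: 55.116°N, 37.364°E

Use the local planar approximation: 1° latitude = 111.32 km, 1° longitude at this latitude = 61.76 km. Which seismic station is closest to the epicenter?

5

Distances from 56.034°N, 36.109°E:
1: √((0.751·111.32)² + (-0.046·61.76)²) = √(6989.18071 + 8.07105) = 83.650 km
2: √((0.564·111.32)² + (1.441·61.76)²) = √(3941.89093 + 7920.31649) = 108.914 km
3: √((1.038·111.32)² + (-1.313·61.76)²) = √(13351.83948 + 6575.73082) = 141.165 km
4: √((1.437·111.32)² + (0.187·61.76)²) = √(25589.38990 + 133.38217) = 160.383 km
5: √((0.400·111.32)² + (-0.170·61.76)²) = √(1982.74278 + 110.23320) = 45.749 km
6: √((0.716·111.32)² + (-0.220·61.76)²) = √(6352.90615 + 184.61200) = 80.855 km
7: √((1.473·111.32)² + (1.489·61.76)²) = √(26887.59074 + 8456.75931) = 188.001 km
8: √((0.863·111.32)² + (1.493·61.76)²) = √(9229.28350 + 8502.25625) = 133.160 km
9: √((-0.918·111.32)² + (1.255·61.76)²) = √(10443.15581 + 6007.61408) = 128.261 km
Minimum: 5 at 45.749 km.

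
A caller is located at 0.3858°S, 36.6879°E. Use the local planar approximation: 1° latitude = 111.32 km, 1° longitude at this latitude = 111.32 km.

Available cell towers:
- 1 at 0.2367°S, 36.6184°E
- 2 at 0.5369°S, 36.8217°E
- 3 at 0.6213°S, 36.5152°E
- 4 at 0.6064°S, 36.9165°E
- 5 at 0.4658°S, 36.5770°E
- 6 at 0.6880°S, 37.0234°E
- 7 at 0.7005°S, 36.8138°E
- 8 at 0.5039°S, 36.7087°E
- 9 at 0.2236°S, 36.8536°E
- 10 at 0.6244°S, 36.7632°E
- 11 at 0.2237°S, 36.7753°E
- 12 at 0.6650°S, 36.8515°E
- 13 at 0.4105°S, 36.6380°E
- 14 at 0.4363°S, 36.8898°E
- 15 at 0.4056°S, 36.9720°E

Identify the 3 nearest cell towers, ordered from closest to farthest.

13, 8, 5

Distances from 0.3858°S, 36.6879°E:
1: √((0.1491·111.32)² + (-0.0695·111.32)²) = √(275.487363 + 59.857146) = 18.3124 km
2: √((-0.1511·111.32)² + (0.1338·111.32)²) = √(282.927605 + 221.849586) = 22.4672 km
3: √((-0.2355·111.32)² + (-0.1727·111.32)²) = √(687.271316 + 369.599241) = 32.5095 km
4: √((-0.2206·111.32)² + (0.2286·111.32)²) = √(603.055679 + 647.588082) = 35.3644 km
5: √((-0.0800·111.32)² + (-0.1109·111.32)²) = √(79.309711 + 152.408605) = 15.2223 km
6: √((-0.3022·111.32)² + (0.3355·111.32)²) = √(1131.710422 + 1394.862647) = 50.2650 km
7: √((-0.3147·111.32)² + (0.1259·111.32)²) = √(1227.269330 + 196.425495) = 37.7319 km
8: √((-0.1181·111.32)² + (0.0208·111.32)²) = √(172.840769 + 5.361336) = 13.3492 km
9: √((0.1622·111.32)² + (0.1657·111.32)²) = √(326.022892 + 340.244734) = 25.8122 km
10: √((-0.2386·111.32)² + (0.0753·111.32)²) = √(705.484171 + 70.264563) = 27.8523 km
11: √((0.1621·111.32)² + (0.0874·111.32)²) = √(325.621014 + 94.660602) = 20.5008 km
12: √((-0.2792·111.32)² + (0.1636·111.32)²) = √(966.000215 + 331.675196) = 36.0233 km
13: √((-0.0247·111.32)² + (-0.0499·111.32)²) = √(7.560322 + 30.856558) = 6.1981 km
14: √((-0.0505·111.32)² + (0.2019·111.32)²) = √(31.603061 + 505.148460) = 23.1679 km
15: √((-0.0198·111.32)² + (0.2841·111.32)²) = √(4.858216 + 1000.204635) = 31.7027 km
Sorted: 13 (6.1981 km) < 8 (13.3492 km) < 5 (15.2223 km) < 1 (18.3124 km) < 11 (20.5008 km) < …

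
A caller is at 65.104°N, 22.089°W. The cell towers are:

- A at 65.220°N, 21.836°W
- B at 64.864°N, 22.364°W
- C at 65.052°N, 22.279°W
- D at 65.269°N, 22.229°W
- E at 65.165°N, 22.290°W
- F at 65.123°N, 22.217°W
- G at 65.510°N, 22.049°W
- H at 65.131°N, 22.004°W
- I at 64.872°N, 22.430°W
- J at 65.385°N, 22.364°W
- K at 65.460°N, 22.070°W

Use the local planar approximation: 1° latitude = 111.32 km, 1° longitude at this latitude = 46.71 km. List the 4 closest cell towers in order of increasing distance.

H, F, C, E

Distances from 65.104°N, 22.089°W:
A: √((0.116·111.32)² + (0.253·46.71)²) = √(166.74867 + 139.65638) = 17.504 km
B: √((-0.240·111.32)² + (-0.275·46.71)²) = √(713.78740 + 165.00045) = 29.644 km
C: √((-0.052·111.32)² + (-0.190·46.71)²) = √(33.50835 + 78.76385) = 10.596 km
D: √((0.165·111.32)² + (-0.140·46.71)²) = √(337.37608 + 42.76375) = 19.497 km
E: √((0.061·111.32)² + (-0.201·46.71)²) = √(46.11116 + 88.14788) = 11.587 km
F: √((0.019·111.32)² + (-0.128·46.71)²) = √(4.47356 + 35.74701) = 6.342 km
G: √((0.406·111.32)² + (0.040·46.71)²) = √(2042.67118 + 3.49092) = 45.235 km
H: √((0.027·111.32)² + (0.085·46.71)²) = √(9.03387 + 15.76368) = 4.980 km
I: √((-0.232·111.32)² + (-0.341·46.71)²) = √(666.99467 + 253.70469) = 30.343 km
J: √((0.281·111.32)² + (-0.275·46.71)²) = √(978.49596 + 165.00045) = 33.816 km
K: √((0.356·111.32)² + (0.019·46.71)²) = √(1570.53056 + 0.78764) = 39.640 km
Sorted: H (4.980 km) < F (6.342 km) < C (10.596 km) < E (11.587 km) < A (17.504 km) < D (19.497 km) < …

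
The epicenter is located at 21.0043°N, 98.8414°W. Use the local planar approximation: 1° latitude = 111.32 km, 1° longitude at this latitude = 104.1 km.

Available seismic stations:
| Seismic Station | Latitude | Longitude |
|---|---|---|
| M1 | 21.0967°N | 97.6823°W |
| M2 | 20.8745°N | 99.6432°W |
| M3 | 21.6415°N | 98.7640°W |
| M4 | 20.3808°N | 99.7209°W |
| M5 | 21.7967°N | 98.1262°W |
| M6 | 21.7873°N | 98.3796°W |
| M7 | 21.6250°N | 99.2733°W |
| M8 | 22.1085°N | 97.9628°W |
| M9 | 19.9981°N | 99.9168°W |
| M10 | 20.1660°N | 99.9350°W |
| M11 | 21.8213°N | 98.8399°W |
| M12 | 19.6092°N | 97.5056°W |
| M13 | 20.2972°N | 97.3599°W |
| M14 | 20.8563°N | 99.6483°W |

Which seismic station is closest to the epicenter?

M3

Distances from 21.0043°N, 98.8414°W:
M1: 121.0999 km
M2: 84.7088 km
M3: 71.3893 km
M4: 114.8911 km
M5: 115.4303 km
M6: 99.5416 km
M7: 82.4365 km
M8: 153.2141 km
M9: 158.3632 km
M10: 147.2037 km
M11: 90.9486 km
M12: 208.4602 km
M13: 173.1503 km
M14: 85.5988 km
Minimum: M3 at 71.3893 km.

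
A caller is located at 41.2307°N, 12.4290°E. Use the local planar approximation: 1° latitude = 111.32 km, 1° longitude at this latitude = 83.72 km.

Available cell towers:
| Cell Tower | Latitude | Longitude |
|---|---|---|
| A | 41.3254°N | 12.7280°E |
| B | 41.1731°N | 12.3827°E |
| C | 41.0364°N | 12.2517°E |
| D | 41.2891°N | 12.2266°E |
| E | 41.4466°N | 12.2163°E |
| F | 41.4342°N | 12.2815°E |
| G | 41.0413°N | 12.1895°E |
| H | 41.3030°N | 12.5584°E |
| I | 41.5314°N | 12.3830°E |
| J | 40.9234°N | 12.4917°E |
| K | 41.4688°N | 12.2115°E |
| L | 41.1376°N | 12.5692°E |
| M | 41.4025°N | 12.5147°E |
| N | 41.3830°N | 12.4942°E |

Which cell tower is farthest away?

J

Distances from 41.2307°N, 12.4290°E:
A: √((0.0947·111.32)² + (0.2990·83.72)²) = √(111.133848 + 626.615042) = 27.1615 km
B: √((-0.0576·111.32)² + (-0.0463·83.72)²) = √(41.114154 + 15.025206) = 7.4926 km
C: √((-0.1943·111.32)² + (-0.1773·83.72)²) = √(467.834232 + 220.331155) = 26.2329 km
D: √((0.0584·111.32)² + (-0.2024·83.72)²) = √(42.264145 + 287.130585) = 18.1492 km
E: √((0.2159·111.32)² + (-0.2127·83.72)²) = √(577.632579 + 317.097939) = 29.9120 km
F: √((0.2035·111.32)² + (-0.1475·83.72)²) = √(513.186499 + 152.490392) = 25.8007 km
G: √((-0.1894·111.32)² + (-0.2395·83.72)²) = √(444.535393 + 402.040195) = 29.0960 km
H: √((0.0723·111.32)² + (0.1294·83.72)²) = √(64.777322 + 117.361862) = 13.4959 km
I: √((0.3007·111.32)² + (-0.0460·83.72)²) = √(1120.503588 + 14.831125) = 33.6947 km
J: √((-0.3073·111.32)² + (0.0627·83.72)²) = √(1170.230777 + 27.554563) = 34.6090 km
K: √((0.2381·111.32)² + (-0.2175·83.72)²) = √(702.530504 + 331.571323) = 32.1575 km
L: √((-0.0931·111.32)² + (0.1402·83.72)²) = √(107.410257 + 137.769939) = 15.6582 km
M: √((0.1718·111.32)² + (0.0857·83.72)²) = √(365.757057 + 51.477812) = 20.4263 km
N: √((0.1523·111.32)² + (0.0652·83.72)²) = √(287.439337 + 29.795703) = 17.8111 km
Maximum: J at 34.6090 km.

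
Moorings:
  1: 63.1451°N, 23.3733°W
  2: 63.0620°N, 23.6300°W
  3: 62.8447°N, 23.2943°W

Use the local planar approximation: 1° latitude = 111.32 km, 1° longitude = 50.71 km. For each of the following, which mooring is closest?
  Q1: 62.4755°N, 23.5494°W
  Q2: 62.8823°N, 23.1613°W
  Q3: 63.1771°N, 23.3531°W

Q1→3; Q2→3; Q3→1

Q1 at 62.4755°N, 23.5494°W:
  1: √((0.6696·111.32)² + (0.1761·50.71)²) = √(5556.192518 + 79.745454) = 75.0729 km
  2: √((0.5865·111.32)² + (-0.0806·50.71)²) = √(4262.677025 + 16.705416) = 65.4170 km
  3: √((0.3692·111.32)² + (0.2551·50.71)²) = √(1689.156077 + 167.343227) = 43.0871 km
  → nearest: 3 (43.0871 km)
Q2 at 62.8823°N, 23.1613°W:
  1: √((0.2628·111.32)² + (-0.2120·50.71)²) = √(855.848940 + 115.573680) = 31.1677 km
  2: √((0.1797·111.32)² + (-0.4687·50.71)²) = √(400.168178 + 564.907224) = 31.0657 km
  3: √((-0.0376·111.32)² + (-0.1330·50.71)²) = √(17.519515 + 45.487336) = 7.9377 km
  → nearest: 3 (7.9377 km)
Q3 at 63.1771°N, 23.3531°W:
  1: √((-0.0320·111.32)² + (-0.0202·50.71)²) = √(12.689554 + 1.049277) = 3.7066 km
  2: √((-0.1151·111.32)² + (-0.2769·50.71)²) = √(164.171226 + 197.166502) = 19.0089 km
  3: √((-0.3324·111.32)² + (0.0588·50.71)²) = √(1369.204840 + 8.890821) = 37.1227 km
  → nearest: 1 (3.7066 km)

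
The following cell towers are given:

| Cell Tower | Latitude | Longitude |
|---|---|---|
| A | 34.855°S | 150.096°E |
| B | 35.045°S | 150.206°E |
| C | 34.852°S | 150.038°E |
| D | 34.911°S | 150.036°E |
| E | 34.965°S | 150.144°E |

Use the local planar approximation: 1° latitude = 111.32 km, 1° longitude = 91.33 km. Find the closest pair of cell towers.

Pairwise distances:
A–C: √((0.003·111.32)² + (-0.058·91.33)²) = √(0.11153 + 28.05969) = 5.308 km
C–D: √((-0.059·111.32)² + (-0.002·91.33)²) = √(43.13705 + 0.03336) = 6.570 km
A–D: √((-0.056·111.32)² + (-0.060·91.33)²) = √(38.86176 + 30.02821) = 8.300 km
B–E: √((0.080·111.32)² + (-0.062·91.33)²) = √(79.30971 + 32.06345) = 10.553 km
D–E: √((-0.054·111.32)² + (0.108·91.33)²) = √(36.13549 + 97.29139) = 11.551 km
A–E: √((-0.110·111.32)² + (0.048·91.33)²) = √(149.94492 + 19.21805) = 13.006 km
C–E: √((-0.113·111.32)² + (0.106·91.33)²) = √(158.23527 + 93.72137) = 15.873 km
B–D: √((0.134·111.32)² + (-0.170·91.33)²) = √(222.51331 + 241.05978) = 21.531 km
A–B: √((-0.190·111.32)² + (0.110·91.33)²) = √(447.35634 + 100.92814) = 23.415 km
B–C: √((0.193·111.32)² + (-0.168·91.33)²) = √(461.59491 + 235.42115) = 26.401 km
Closest pair: A–C at 5.308 km.

A and C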